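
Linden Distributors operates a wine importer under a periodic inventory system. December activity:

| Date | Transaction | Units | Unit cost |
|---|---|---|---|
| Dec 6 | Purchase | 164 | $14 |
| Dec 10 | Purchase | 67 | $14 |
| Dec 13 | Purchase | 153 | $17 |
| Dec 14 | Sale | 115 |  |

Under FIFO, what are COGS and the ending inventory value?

COGS = $1,610; ending inventory = $4,225

Dec 14, 115 sold [FIFO — oldest first]: 115 @ $14 = $1,610
Ending inventory: 49 @ $14 + 67 @ $14 + 153 @ $17 = $4,225
Check: goods available $5,835 = COGS $1,610 + ending $4,225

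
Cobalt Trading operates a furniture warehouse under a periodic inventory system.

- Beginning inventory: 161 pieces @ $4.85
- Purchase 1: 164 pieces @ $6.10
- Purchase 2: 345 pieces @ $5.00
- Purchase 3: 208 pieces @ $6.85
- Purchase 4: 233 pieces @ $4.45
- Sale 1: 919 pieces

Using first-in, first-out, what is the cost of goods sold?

COGS = $5,113.50

Sale 1 (919) [FIFO — oldest first]: 161 @ $4.85 + 164 @ $6.10 + 345 @ $5.00 + 208 @ $6.85 + 41 @ $4.45 = $5,113.50
Ending inventory: 192 @ $4.45 = $854.40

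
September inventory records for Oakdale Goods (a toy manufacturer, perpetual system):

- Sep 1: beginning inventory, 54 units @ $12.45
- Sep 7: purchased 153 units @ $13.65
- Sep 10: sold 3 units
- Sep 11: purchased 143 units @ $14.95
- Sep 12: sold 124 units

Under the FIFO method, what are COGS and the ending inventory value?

Sep 10, 3 sold [FIFO — oldest first]: 3 @ $12.45 = $37.35
Sep 12, 124 sold [FIFO — oldest first]: 51 @ $12.45 + 73 @ $13.65 = $1,631.40
Total COGS = $37.35 + $1,631.40 = $1,668.75
Ending inventory: 80 @ $13.65 + 143 @ $14.95 = $3,229.85
Check: goods available $4,898.60 = COGS $1,668.75 + ending $3,229.85

COGS = $1,668.75; ending inventory = $3,229.85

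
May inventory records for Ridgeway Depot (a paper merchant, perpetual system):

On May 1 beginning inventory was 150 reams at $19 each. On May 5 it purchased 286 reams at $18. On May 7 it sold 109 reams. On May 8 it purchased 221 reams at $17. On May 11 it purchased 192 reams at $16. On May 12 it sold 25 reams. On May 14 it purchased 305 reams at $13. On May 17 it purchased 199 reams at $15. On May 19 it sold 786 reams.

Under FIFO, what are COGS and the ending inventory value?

COGS = $15,750; ending inventory = $6,027

May 7, 109 sold [FIFO — oldest first]: 109 @ $19 = $2,071
May 12, 25 sold [FIFO — oldest first]: 25 @ $19 = $475
May 19, 786 sold [FIFO — oldest first]: 16 @ $19 + 286 @ $18 + 221 @ $17 + 192 @ $16 + 71 @ $13 = $13,204
Total COGS = $2,071 + $475 + $13,204 = $15,750
Ending inventory: 234 @ $13 + 199 @ $15 = $6,027
Check: goods available $21,777 = COGS $15,750 + ending $6,027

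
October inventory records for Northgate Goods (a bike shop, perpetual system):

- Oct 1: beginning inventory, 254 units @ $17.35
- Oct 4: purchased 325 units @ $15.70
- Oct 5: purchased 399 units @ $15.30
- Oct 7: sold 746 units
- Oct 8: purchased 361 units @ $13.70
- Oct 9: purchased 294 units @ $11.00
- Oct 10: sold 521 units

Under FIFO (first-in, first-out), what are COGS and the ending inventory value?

COGS = $19,573.40; ending inventory = $4,220.40

Oct 7, 746 sold [FIFO — oldest first]: 254 @ $17.35 + 325 @ $15.70 + 167 @ $15.30 = $12,064.50
Oct 10, 521 sold [FIFO — oldest first]: 232 @ $15.30 + 289 @ $13.70 = $7,508.90
Total COGS = $12,064.50 + $7,508.90 = $19,573.40
Ending inventory: 72 @ $13.70 + 294 @ $11.00 = $4,220.40
Check: goods available $23,793.80 = COGS $19,573.40 + ending $4,220.40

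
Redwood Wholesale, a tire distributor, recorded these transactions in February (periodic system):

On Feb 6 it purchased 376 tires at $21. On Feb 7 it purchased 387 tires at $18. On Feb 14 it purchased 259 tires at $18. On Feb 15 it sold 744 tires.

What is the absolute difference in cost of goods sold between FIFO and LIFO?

FIFO COGS: 376 @ $21 + 368 @ $18 = $14,520
LIFO COGS: 259 @ $18 + 387 @ $18 + 98 @ $21 = $13,686
Difference = |$14,520 − $13,686| = $834

$834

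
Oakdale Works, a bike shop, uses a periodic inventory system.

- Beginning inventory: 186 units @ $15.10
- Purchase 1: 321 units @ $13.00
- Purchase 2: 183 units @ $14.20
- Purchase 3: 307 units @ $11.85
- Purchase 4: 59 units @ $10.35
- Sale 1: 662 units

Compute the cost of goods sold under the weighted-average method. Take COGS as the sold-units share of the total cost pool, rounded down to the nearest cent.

COGS = $8,669.19

Sale 1, sell 662: 662/1056 × $13,828.80 → $8,669.19
Ending inventory (cost pool remaining) = $5,159.61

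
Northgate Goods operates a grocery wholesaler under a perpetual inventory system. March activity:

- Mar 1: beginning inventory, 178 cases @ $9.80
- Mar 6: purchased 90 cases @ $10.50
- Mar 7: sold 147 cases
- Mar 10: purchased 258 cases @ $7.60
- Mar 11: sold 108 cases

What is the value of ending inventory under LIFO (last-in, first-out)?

Ending inventory = $2,325.80

Mar 7, 147 sold [LIFO — newest first]: 90 @ $10.50 + 57 @ $9.80 = $1,503.60
Mar 11, 108 sold [LIFO — newest first]: 108 @ $7.60 = $820.80
Total COGS = $1,503.60 + $820.80 = $2,324.40
Ending inventory: 121 @ $9.80 + 150 @ $7.60 = $2,325.80
Check: goods available $4,650.20 = COGS $2,324.40 + ending $2,325.80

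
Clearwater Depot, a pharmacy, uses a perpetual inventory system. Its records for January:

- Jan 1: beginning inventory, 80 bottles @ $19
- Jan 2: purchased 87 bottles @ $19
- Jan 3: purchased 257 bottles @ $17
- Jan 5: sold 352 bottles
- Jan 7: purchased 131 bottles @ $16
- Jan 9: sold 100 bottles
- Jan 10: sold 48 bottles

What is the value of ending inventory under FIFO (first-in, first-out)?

Ending inventory = $880

Jan 5, 352 sold [FIFO — oldest first]: 80 @ $19 + 87 @ $19 + 185 @ $17 = $6,318
Jan 9, 100 sold [FIFO — oldest first]: 72 @ $17 + 28 @ $16 = $1,672
Jan 10, 48 sold [FIFO — oldest first]: 48 @ $16 = $768
Total COGS = $6,318 + $1,672 + $768 = $8,758
Ending inventory: 55 @ $16 = $880
Check: goods available $9,638 = COGS $8,758 + ending $880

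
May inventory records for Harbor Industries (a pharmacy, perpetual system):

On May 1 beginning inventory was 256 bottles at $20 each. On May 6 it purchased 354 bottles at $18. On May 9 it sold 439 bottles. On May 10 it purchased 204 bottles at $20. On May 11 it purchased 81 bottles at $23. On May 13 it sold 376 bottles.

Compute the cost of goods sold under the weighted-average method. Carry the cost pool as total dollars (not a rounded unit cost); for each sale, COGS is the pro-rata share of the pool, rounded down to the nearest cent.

After May 1: 256 on hand, pool $5,120.00 (≈ $20.0000 each)
After May 6: 610 on hand, pool $11,492.00 (≈ $18.8393 each)
May 9, sell 439: 439/610 × $11,492.00 → $8,270.47
After May 10: 375 on hand, pool $7,301.53 (≈ $19.4707 each)
After May 11: 456 on hand, pool $9,164.53 (≈ $20.0977 each)
May 13, sell 376: 376/456 × $9,164.53 → $7,556.71
Total COGS = $8,270.47 + $7,556.71 = $15,827.18
Ending inventory (cost pool remaining) = $1,607.82
Check: goods available $17,435.00 = COGS $15,827.18 + ending $1,607.82

COGS = $15,827.18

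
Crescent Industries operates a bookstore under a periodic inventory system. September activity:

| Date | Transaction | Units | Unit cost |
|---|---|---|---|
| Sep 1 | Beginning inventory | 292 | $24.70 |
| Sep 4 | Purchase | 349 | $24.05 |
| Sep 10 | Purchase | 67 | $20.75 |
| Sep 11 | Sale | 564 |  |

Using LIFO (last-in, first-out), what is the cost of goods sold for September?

Sep 11, 564 sold [LIFO — newest first]: 67 @ $20.75 + 349 @ $24.05 + 148 @ $24.70 = $13,439.30
Ending inventory: 144 @ $24.70 = $3,556.80

COGS = $13,439.30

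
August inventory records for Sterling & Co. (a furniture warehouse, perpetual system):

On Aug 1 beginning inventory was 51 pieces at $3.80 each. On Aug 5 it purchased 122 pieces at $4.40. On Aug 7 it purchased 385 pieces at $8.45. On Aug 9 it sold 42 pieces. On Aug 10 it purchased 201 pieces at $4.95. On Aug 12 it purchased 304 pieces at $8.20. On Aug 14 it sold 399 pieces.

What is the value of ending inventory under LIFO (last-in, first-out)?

Ending inventory = $4,153.65

Aug 9, 42 sold [LIFO — newest first]: 42 @ $8.45 = $354.90
Aug 14, 399 sold [LIFO — newest first]: 304 @ $8.20 + 95 @ $4.95 = $2,963.05
Total COGS = $354.90 + $2,963.05 = $3,317.95
Ending inventory: 51 @ $3.80 + 122 @ $4.40 + 343 @ $8.45 + 106 @ $4.95 = $4,153.65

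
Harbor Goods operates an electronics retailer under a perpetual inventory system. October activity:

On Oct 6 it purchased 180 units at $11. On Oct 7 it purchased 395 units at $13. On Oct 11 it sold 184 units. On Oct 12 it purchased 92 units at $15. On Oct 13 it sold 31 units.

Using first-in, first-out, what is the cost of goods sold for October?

Oct 11, 184 sold [FIFO — oldest first]: 180 @ $11 + 4 @ $13 = $2,032
Oct 13, 31 sold [FIFO — oldest first]: 31 @ $13 = $403
Total COGS = $2,032 + $403 = $2,435
Ending inventory: 360 @ $13 + 92 @ $15 = $6,060
Check: goods available $8,495 = COGS $2,435 + ending $6,060

COGS = $2,435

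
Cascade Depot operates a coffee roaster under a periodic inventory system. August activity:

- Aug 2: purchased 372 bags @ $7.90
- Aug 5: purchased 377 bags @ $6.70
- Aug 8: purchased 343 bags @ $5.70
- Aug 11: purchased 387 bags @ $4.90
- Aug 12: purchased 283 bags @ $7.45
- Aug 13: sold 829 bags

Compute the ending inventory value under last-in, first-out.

Ending inventory = $6,513.50

Aug 13, 829 sold [LIFO — newest first]: 283 @ $7.45 + 387 @ $4.90 + 159 @ $5.70 = $4,910.95
Ending inventory: 372 @ $7.90 + 377 @ $6.70 + 184 @ $5.70 = $6,513.50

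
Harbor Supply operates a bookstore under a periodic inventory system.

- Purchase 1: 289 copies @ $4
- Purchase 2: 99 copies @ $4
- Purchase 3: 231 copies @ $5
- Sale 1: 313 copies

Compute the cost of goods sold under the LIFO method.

Sale 1 (313) [LIFO — newest first]: 231 @ $5 + 82 @ $4 = $1,483
Ending inventory: 289 @ $4 + 17 @ $4 = $1,224
Check: goods available $2,707 = COGS $1,483 + ending $1,224

COGS = $1,483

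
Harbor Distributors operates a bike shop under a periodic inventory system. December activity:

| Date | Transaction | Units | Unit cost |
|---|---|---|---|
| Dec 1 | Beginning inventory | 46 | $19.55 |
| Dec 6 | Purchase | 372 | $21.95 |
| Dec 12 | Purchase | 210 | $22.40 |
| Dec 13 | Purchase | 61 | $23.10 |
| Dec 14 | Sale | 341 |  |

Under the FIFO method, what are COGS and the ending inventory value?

Dec 14, 341 sold [FIFO — oldest first]: 46 @ $19.55 + 295 @ $21.95 = $7,374.55
Ending inventory: 77 @ $21.95 + 210 @ $22.40 + 61 @ $23.10 = $7,803.25

COGS = $7,374.55; ending inventory = $7,803.25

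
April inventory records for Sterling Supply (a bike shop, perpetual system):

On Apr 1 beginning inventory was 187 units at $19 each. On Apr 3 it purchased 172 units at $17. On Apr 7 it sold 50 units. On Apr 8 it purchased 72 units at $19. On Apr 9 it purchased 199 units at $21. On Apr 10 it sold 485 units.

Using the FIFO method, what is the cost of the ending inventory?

Ending inventory = $1,995

Apr 7, 50 sold [FIFO — oldest first]: 50 @ $19 = $950
Apr 10, 485 sold [FIFO — oldest first]: 137 @ $19 + 172 @ $17 + 72 @ $19 + 104 @ $21 = $9,079
Total COGS = $950 + $9,079 = $10,029
Ending inventory: 95 @ $21 = $1,995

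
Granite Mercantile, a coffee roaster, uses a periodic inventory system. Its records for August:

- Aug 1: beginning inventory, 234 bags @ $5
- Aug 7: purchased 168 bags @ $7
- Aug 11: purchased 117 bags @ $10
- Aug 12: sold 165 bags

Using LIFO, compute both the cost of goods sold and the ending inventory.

COGS = $1,506; ending inventory = $2,010

Aug 12, 165 sold [LIFO — newest first]: 117 @ $10 + 48 @ $7 = $1,506
Ending inventory: 234 @ $5 + 120 @ $7 = $2,010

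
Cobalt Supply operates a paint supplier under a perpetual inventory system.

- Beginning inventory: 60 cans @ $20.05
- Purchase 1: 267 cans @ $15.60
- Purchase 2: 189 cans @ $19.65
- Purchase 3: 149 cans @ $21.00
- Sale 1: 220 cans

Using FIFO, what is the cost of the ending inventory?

Sale 1 (220) [FIFO — oldest first]: 60 @ $20.05 + 160 @ $15.60 = $3,699.00
Ending inventory: 107 @ $15.60 + 189 @ $19.65 + 149 @ $21.00 = $8,512.05

Ending inventory = $8,512.05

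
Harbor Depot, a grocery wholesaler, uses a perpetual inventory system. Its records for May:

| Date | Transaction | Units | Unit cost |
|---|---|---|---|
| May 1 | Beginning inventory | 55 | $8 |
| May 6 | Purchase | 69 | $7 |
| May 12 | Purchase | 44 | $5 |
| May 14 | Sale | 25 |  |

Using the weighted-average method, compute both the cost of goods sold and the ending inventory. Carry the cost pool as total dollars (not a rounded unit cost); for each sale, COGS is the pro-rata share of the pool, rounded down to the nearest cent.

COGS = $170.08; ending inventory = $972.92

After May 1: 55 on hand, pool $440.00 (≈ $8.0000 each)
After May 6: 124 on hand, pool $923.00 (≈ $7.4435 each)
After May 12: 168 on hand, pool $1,143.00 (≈ $6.8036 each)
May 14, sell 25: 25/168 × $1,143.00 → $170.08
Ending inventory (cost pool remaining) = $972.92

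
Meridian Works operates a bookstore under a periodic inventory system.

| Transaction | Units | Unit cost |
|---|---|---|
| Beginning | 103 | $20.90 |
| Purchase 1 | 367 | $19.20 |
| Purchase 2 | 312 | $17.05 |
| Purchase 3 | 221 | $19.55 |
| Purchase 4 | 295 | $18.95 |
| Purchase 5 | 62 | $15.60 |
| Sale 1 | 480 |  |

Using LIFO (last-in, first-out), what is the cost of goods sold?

Sale 1 (480) [LIFO — newest first]: 62 @ $15.60 + 295 @ $18.95 + 123 @ $19.55 = $8,962.10
Ending inventory: 103 @ $20.90 + 367 @ $19.20 + 312 @ $17.05 + 98 @ $19.55 = $16,434.60
Check: goods available $25,396.70 = COGS $8,962.10 + ending $16,434.60

COGS = $8,962.10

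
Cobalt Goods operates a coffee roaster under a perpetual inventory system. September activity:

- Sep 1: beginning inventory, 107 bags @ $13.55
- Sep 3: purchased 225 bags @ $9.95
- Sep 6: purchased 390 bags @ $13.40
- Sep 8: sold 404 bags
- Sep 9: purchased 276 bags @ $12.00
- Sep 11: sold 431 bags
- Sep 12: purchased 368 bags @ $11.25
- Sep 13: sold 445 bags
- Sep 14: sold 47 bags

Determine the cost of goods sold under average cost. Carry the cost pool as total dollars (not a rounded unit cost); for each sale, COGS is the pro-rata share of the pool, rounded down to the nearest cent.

After Sep 1: 107 on hand, pool $1,449.85 (≈ $13.5500 each)
After Sep 3: 332 on hand, pool $3,688.60 (≈ $11.1102 each)
After Sep 6: 722 on hand, pool $8,914.60 (≈ $12.3471 each)
Sep 8, sell 404: 404/722 × $8,914.60 → $4,988.22
After Sep 9: 594 on hand, pool $7,238.38 (≈ $12.1858 each)
Sep 11, sell 431: 431/594 × $7,238.38 → $5,252.09
After Sep 12: 531 on hand, pool $6,126.29 (≈ $11.5373 each)
Sep 13, sell 445: 445/531 × $6,126.29 → $5,134.08
Sep 14, sell 47: 47/86 × $992.21 → $542.25
Total COGS = $4,988.22 + $5,252.09 + $5,134.08 + $542.25 = $15,916.64
Ending inventory (cost pool remaining) = $449.96
Check: goods available $16,366.60 = COGS $15,916.64 + ending $449.96

COGS = $15,916.64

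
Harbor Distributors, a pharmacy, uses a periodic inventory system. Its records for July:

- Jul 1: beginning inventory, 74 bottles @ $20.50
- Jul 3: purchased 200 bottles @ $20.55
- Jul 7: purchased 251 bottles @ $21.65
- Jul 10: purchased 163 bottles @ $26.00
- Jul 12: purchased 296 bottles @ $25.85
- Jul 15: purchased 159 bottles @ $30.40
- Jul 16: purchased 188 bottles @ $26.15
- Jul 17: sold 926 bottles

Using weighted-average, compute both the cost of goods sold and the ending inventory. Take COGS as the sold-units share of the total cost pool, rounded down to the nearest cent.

Jul 17, sell 926: 926/1331 × $32,700.55 → $22,750.34
Ending inventory (cost pool remaining) = $9,950.21

COGS = $22,750.34; ending inventory = $9,950.21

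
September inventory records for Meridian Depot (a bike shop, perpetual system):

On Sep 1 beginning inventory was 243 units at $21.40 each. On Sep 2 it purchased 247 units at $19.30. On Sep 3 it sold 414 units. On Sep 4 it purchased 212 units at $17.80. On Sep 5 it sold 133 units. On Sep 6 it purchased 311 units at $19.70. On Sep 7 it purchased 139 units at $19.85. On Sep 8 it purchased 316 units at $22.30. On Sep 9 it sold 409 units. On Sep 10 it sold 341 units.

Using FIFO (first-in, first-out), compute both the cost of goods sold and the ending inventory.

Sep 3, 414 sold [FIFO — oldest first]: 243 @ $21.40 + 171 @ $19.30 = $8,500.50
Sep 5, 133 sold [FIFO — oldest first]: 76 @ $19.30 + 57 @ $17.80 = $2,481.40
Sep 9, 409 sold [FIFO — oldest first]: 155 @ $17.80 + 254 @ $19.70 = $7,762.80
Sep 10, 341 sold [FIFO — oldest first]: 57 @ $19.70 + 139 @ $19.85 + 145 @ $22.30 = $7,115.55
Total COGS = $8,500.50 + $2,481.40 + $7,762.80 + $7,115.55 = $25,860.25
Ending inventory: 171 @ $22.30 = $3,813.30
Check: goods available $29,673.55 = COGS $25,860.25 + ending $3,813.30

COGS = $25,860.25; ending inventory = $3,813.30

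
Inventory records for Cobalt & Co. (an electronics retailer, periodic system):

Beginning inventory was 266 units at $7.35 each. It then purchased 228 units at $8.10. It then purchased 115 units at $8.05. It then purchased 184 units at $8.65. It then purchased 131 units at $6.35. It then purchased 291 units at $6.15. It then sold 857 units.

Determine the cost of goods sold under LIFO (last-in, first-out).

Sale 1 (857) [LIFO — newest first]: 291 @ $6.15 + 131 @ $6.35 + 184 @ $8.65 + 115 @ $8.05 + 136 @ $8.10 = $6,240.45
Ending inventory: 266 @ $7.35 + 92 @ $8.10 = $2,700.30

COGS = $6,240.45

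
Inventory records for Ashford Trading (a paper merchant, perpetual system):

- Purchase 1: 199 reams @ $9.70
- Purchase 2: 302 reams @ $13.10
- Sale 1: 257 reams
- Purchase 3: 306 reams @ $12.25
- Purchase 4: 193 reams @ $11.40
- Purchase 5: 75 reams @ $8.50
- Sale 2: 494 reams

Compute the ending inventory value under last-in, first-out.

Ending inventory = $3,499.80

Sale 1 (257) [LIFO — newest first]: 257 @ $13.10 = $3,366.70
Sale 2 (494) [LIFO — newest first]: 75 @ $8.50 + 193 @ $11.40 + 226 @ $12.25 = $5,606.20
Total COGS = $3,366.70 + $5,606.20 = $8,972.90
Ending inventory: 199 @ $9.70 + 45 @ $13.10 + 80 @ $12.25 = $3,499.80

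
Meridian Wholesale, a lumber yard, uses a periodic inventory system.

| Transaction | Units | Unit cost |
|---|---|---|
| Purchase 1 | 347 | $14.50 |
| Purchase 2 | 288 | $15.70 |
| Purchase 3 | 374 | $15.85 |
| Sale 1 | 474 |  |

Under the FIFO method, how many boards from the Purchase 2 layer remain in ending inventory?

Sale 1 (474) [FIFO — oldest first]: 347 @ $14.50 + 127 @ $15.70 = $7,025.40
Ending inventory: 161 @ $15.70 + 374 @ $15.85 = $8,455.60

161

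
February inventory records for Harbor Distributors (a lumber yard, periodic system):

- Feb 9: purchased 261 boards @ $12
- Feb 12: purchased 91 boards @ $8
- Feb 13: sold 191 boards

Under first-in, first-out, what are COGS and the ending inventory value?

COGS = $2,292; ending inventory = $1,568

Feb 13, 191 sold [FIFO — oldest first]: 191 @ $12 = $2,292
Ending inventory: 70 @ $12 + 91 @ $8 = $1,568
Check: goods available $3,860 = COGS $2,292 + ending $1,568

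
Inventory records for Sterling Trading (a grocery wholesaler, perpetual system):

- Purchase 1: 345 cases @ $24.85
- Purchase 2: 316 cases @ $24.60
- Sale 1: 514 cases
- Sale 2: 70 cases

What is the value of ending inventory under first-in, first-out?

Sale 1 (514) [FIFO — oldest first]: 345 @ $24.85 + 169 @ $24.60 = $12,730.65
Sale 2 (70) [FIFO — oldest first]: 70 @ $24.60 = $1,722.00
Total COGS = $12,730.65 + $1,722.00 = $14,452.65
Ending inventory: 77 @ $24.60 = $1,894.20
Check: goods available $16,346.85 = COGS $14,452.65 + ending $1,894.20

Ending inventory = $1,894.20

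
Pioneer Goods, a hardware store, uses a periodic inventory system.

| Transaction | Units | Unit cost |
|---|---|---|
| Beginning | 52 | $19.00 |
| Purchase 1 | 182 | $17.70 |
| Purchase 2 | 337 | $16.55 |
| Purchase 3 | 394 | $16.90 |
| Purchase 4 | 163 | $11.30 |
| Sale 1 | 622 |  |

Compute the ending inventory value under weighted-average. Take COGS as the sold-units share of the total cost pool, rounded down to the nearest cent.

Sale 1, sell 622: 622/1128 × $18,287.25 → $10,083.92
Ending inventory (cost pool remaining) = $8,203.33
Check: goods available $18,287.25 = COGS $10,083.92 + ending $8,203.33

Ending inventory = $8,203.33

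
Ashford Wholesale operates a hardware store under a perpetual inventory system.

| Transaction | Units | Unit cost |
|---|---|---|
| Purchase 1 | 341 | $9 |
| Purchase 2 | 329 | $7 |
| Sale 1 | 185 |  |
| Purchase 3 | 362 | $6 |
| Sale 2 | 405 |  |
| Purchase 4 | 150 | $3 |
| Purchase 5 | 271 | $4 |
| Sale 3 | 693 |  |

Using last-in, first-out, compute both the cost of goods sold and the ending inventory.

COGS = $7,548; ending inventory = $1,530

Sale 1 (185) [LIFO — newest first]: 185 @ $7 = $1,295
Sale 2 (405) [LIFO — newest first]: 362 @ $6 + 43 @ $7 = $2,473
Sale 3 (693) [LIFO — newest first]: 271 @ $4 + 150 @ $3 + 101 @ $7 + 171 @ $9 = $3,780
Total COGS = $1,295 + $2,473 + $3,780 = $7,548
Ending inventory: 170 @ $9 = $1,530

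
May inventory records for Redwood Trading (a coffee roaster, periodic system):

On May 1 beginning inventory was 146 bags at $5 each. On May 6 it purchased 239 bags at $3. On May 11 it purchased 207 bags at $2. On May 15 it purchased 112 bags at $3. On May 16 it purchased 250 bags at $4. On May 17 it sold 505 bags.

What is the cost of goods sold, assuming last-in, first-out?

COGS = $1,622

May 17, 505 sold [LIFO — newest first]: 250 @ $4 + 112 @ $3 + 143 @ $2 = $1,622
Ending inventory: 146 @ $5 + 239 @ $3 + 64 @ $2 = $1,575
Check: goods available $3,197 = COGS $1,622 + ending $1,575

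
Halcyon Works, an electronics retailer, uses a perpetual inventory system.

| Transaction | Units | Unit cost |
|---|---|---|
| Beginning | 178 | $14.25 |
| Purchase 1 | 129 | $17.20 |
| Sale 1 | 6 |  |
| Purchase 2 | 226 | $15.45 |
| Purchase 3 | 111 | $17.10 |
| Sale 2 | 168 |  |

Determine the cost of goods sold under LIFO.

COGS = $2,881.95

Sale 1 (6) [LIFO — newest first]: 6 @ $17.20 = $103.20
Sale 2 (168) [LIFO — newest first]: 111 @ $17.10 + 57 @ $15.45 = $2,778.75
Total COGS = $103.20 + $2,778.75 = $2,881.95
Ending inventory: 178 @ $14.25 + 123 @ $17.20 + 169 @ $15.45 = $7,263.15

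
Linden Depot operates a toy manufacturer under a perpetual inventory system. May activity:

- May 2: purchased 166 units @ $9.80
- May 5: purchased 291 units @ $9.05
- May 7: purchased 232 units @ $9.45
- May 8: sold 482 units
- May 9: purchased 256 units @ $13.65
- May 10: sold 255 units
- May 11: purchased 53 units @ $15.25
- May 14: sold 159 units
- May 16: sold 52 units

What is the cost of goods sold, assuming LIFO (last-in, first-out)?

COGS = $10,265.40

May 8, 482 sold [LIFO — newest first]: 232 @ $9.45 + 250 @ $9.05 = $4,454.90
May 10, 255 sold [LIFO — newest first]: 255 @ $13.65 = $3,480.75
May 14, 159 sold [LIFO — newest first]: 53 @ $15.25 + 1 @ $13.65 + 41 @ $9.05 + 64 @ $9.80 = $1,820.15
May 16, 52 sold [LIFO — newest first]: 52 @ $9.80 = $509.60
Total COGS = $4,454.90 + $3,480.75 + $1,820.15 + $509.60 = $10,265.40
Ending inventory: 50 @ $9.80 = $490.00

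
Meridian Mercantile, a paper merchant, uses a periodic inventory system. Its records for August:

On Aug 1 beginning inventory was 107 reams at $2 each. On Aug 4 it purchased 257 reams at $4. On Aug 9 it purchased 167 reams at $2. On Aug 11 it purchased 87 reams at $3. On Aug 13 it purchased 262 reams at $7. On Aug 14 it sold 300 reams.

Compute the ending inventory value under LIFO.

Aug 14, 300 sold [LIFO — newest first]: 262 @ $7 + 38 @ $3 = $1,948
Ending inventory: 107 @ $2 + 257 @ $4 + 167 @ $2 + 49 @ $3 = $1,723

Ending inventory = $1,723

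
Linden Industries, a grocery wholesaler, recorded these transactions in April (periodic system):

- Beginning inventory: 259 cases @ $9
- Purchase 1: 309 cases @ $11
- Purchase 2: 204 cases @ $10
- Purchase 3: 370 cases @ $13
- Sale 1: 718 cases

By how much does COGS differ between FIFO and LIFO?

FIFO COGS: 259 @ $9 + 309 @ $11 + 150 @ $10 = $7,230
LIFO COGS: 370 @ $13 + 204 @ $10 + 144 @ $11 = $8,434
Difference = |$7,230 − $8,434| = $1,204

$1,204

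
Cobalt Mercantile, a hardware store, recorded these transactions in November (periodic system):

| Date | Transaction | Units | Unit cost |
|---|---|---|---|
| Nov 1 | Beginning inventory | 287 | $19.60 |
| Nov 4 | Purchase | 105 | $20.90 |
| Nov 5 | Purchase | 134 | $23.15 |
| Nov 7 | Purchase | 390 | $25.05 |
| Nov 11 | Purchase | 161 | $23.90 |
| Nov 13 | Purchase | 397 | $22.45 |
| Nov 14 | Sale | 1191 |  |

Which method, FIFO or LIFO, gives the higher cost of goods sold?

FIFO COGS: 287 @ $19.60 + 105 @ $20.90 + 134 @ $23.15 + 390 @ $25.05 + 161 @ $23.90 + 114 @ $22.45 = $27,098.50
LIFO COGS: 397 @ $22.45 + 161 @ $23.90 + 390 @ $25.05 + 134 @ $23.15 + 105 @ $20.90 + 4 @ $19.60 = $27,905.05

LIFO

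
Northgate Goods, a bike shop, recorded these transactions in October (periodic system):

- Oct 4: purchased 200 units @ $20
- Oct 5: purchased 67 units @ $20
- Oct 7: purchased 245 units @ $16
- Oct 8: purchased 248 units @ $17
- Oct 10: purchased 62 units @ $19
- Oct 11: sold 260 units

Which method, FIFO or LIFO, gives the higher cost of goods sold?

FIFO COGS: 200 @ $20 + 60 @ $20 = $5,200
LIFO COGS: 62 @ $19 + 198 @ $17 = $4,544

FIFO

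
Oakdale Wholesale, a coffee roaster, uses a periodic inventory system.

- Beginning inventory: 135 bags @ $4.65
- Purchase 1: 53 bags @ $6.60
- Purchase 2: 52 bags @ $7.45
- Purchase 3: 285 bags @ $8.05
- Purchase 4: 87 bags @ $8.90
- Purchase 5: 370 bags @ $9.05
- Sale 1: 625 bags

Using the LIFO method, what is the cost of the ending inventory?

Ending inventory = $2,306.80

Sale 1 (625) [LIFO — newest first]: 370 @ $9.05 + 87 @ $8.90 + 168 @ $8.05 = $5,475.20
Ending inventory: 135 @ $4.65 + 53 @ $6.60 + 52 @ $7.45 + 117 @ $8.05 = $2,306.80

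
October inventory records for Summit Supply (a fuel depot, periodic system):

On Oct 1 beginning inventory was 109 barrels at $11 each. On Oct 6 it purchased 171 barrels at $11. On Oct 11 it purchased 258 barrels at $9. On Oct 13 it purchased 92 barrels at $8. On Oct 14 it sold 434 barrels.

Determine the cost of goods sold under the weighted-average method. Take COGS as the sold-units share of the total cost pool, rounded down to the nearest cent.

Oct 14, sell 434: 434/630 × $6,138.00 → $4,228.40
Ending inventory (cost pool remaining) = $1,909.60
Check: goods available $6,138.00 = COGS $4,228.40 + ending $1,909.60

COGS = $4,228.40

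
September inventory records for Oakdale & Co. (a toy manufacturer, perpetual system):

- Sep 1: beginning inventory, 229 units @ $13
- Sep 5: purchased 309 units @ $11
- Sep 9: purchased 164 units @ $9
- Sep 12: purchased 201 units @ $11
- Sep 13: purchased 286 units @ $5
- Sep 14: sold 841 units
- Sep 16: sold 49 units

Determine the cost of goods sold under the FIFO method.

Sep 14, 841 sold [FIFO — oldest first]: 229 @ $13 + 309 @ $11 + 164 @ $9 + 139 @ $11 = $9,381
Sep 16, 49 sold [FIFO — oldest first]: 49 @ $11 = $539
Total COGS = $9,381 + $539 = $9,920
Ending inventory: 13 @ $11 + 286 @ $5 = $1,573
Check: goods available $11,493 = COGS $9,920 + ending $1,573

COGS = $9,920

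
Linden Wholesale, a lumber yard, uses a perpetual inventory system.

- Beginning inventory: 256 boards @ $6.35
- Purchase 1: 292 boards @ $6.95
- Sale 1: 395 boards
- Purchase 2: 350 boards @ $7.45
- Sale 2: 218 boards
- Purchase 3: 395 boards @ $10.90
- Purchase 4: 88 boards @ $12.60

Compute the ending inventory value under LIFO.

Ending inventory = $7,369.25

Sale 1 (395) [LIFO — newest first]: 292 @ $6.95 + 103 @ $6.35 = $2,683.45
Sale 2 (218) [LIFO — newest first]: 218 @ $7.45 = $1,624.10
Total COGS = $2,683.45 + $1,624.10 = $4,307.55
Ending inventory: 153 @ $6.35 + 132 @ $7.45 + 395 @ $10.90 + 88 @ $12.60 = $7,369.25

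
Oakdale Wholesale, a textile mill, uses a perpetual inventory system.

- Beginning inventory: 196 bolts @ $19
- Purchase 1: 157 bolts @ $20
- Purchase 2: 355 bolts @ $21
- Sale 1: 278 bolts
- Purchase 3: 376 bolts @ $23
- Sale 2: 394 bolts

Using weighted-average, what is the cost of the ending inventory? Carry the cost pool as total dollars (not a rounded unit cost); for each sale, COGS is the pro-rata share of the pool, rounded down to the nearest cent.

After Beginning: 196 on hand, pool $3,724.00 (≈ $19.0000 each)
After Purchase 1: 353 on hand, pool $6,864.00 (≈ $19.4448 each)
After Purchase 2: 708 on hand, pool $14,319.00 (≈ $20.2246 each)
Sale 1, sell 278: 278/708 × $14,319.00 → $5,622.43
After Purchase 3: 806 on hand, pool $17,344.57 (≈ $21.5193 each)
Sale 2, sell 394: 394/806 × $17,344.57 → $8,478.61
Total COGS = $5,622.43 + $8,478.61 = $14,101.04
Ending inventory (cost pool remaining) = $8,865.96

Ending inventory = $8,865.96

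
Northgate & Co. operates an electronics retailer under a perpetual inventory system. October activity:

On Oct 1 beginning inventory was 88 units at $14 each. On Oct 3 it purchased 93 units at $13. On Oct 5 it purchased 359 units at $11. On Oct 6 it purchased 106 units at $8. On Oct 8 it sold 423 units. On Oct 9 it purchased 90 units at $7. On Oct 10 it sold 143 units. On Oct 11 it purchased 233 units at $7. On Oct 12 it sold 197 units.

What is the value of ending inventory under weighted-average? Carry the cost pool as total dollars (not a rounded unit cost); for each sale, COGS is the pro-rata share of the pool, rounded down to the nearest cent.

Ending inventory = $1,702.31

After Oct 1: 88 on hand, pool $1,232.00 (≈ $14.0000 each)
After Oct 3: 181 on hand, pool $2,441.00 (≈ $13.4862 each)
After Oct 5: 540 on hand, pool $6,390.00 (≈ $11.8333 each)
After Oct 6: 646 on hand, pool $7,238.00 (≈ $11.2043 each)
Oct 8, sell 423: 423/646 × $7,238.00 → $4,739.43
After Oct 9: 313 on hand, pool $3,128.57 (≈ $9.9954 each)
Oct 10, sell 143: 143/313 × $3,128.57 → $1,429.34
After Oct 11: 403 on hand, pool $3,330.23 (≈ $8.2636 each)
Oct 12, sell 197: 197/403 × $3,330.23 → $1,627.92
Total COGS = $4,739.43 + $1,429.34 + $1,627.92 = $7,796.69
Ending inventory (cost pool remaining) = $1,702.31
Check: goods available $9,499.00 = COGS $7,796.69 + ending $1,702.31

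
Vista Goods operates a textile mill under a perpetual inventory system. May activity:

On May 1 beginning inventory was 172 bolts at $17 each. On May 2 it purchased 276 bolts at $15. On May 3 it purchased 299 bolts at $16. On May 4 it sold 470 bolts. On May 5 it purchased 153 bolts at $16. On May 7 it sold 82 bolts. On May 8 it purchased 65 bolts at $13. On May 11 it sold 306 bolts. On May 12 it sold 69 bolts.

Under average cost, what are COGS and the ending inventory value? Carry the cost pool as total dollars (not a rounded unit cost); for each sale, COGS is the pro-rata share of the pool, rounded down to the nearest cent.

After May 1: 172 on hand, pool $2,924.00 (≈ $17.0000 each)
After May 2: 448 on hand, pool $7,064.00 (≈ $15.7679 each)
After May 3: 747 on hand, pool $11,848.00 (≈ $15.8608 each)
May 4, sell 470: 470/747 × $11,848.00 → $7,454.56
After May 5: 430 on hand, pool $6,841.44 (≈ $15.9103 each)
May 7, sell 82: 82/430 × $6,841.44 → $1,304.64
After May 8: 413 on hand, pool $6,381.80 (≈ $15.4523 each)
May 11, sell 306: 306/413 × $6,381.80 → $4,728.40
May 12, sell 69: 69/107 × $1,653.40 → $1,066.21
Total COGS = $7,454.56 + $1,304.64 + $4,728.40 + $1,066.21 = $14,553.81
Ending inventory (cost pool remaining) = $587.19

COGS = $14,553.81; ending inventory = $587.19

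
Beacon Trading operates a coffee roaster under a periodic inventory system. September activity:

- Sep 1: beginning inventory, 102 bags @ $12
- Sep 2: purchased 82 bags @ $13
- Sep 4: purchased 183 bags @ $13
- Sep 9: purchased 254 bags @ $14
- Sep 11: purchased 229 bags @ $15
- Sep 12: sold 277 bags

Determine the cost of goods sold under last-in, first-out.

Sep 12, 277 sold [LIFO — newest first]: 229 @ $15 + 48 @ $14 = $4,107
Ending inventory: 102 @ $12 + 82 @ $13 + 183 @ $13 + 206 @ $14 = $7,553
Check: goods available $11,660 = COGS $4,107 + ending $7,553

COGS = $4,107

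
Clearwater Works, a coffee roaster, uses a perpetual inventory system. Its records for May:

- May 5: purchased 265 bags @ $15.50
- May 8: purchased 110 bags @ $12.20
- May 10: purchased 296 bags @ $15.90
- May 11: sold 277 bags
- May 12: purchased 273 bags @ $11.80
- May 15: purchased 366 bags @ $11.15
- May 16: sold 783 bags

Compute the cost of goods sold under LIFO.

May 11, 277 sold [LIFO — newest first]: 277 @ $15.90 = $4,404.30
May 16, 783 sold [LIFO — newest first]: 366 @ $11.15 + 273 @ $11.80 + 19 @ $15.90 + 110 @ $12.20 + 15 @ $15.50 = $9,178.90
Total COGS = $4,404.30 + $9,178.90 = $13,583.20
Ending inventory: 250 @ $15.50 = $3,875.00

COGS = $13,583.20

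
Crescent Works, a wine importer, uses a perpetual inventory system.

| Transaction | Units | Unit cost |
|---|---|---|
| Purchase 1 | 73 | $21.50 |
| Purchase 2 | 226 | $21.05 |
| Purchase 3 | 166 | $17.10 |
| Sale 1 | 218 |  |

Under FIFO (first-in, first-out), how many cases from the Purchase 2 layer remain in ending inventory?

Sale 1 (218) [FIFO — oldest first]: 73 @ $21.50 + 145 @ $21.05 = $4,621.75
Ending inventory: 81 @ $21.05 + 166 @ $17.10 = $4,543.65
Check: goods available $9,165.40 = COGS $4,621.75 + ending $4,543.65

81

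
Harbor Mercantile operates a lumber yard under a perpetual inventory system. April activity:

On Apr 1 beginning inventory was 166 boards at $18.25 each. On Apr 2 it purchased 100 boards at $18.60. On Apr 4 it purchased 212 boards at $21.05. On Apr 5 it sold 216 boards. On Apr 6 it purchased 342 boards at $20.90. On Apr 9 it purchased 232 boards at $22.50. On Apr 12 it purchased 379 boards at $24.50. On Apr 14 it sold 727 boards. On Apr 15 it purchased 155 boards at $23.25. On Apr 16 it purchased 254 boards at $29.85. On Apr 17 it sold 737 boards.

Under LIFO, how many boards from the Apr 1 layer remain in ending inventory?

Apr 5, 216 sold [LIFO — newest first]: 212 @ $21.05 + 4 @ $18.60 = $4,537.00
Apr 14, 727 sold [LIFO — newest first]: 379 @ $24.50 + 232 @ $22.50 + 116 @ $20.90 = $16,929.90
Apr 17, 737 sold [LIFO — newest first]: 254 @ $29.85 + 155 @ $23.25 + 226 @ $20.90 + 96 @ $18.60 + 6 @ $18.25 = $17,804.15
Total COGS = $4,537.00 + $16,929.90 + $17,804.15 = $39,271.05
Ending inventory: 160 @ $18.25 = $2,920.00

160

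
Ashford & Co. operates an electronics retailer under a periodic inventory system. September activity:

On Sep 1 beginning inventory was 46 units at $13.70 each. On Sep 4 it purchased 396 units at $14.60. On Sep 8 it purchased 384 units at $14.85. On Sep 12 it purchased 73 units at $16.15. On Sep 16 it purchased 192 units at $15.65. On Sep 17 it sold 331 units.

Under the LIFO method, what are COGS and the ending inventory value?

Sep 17, 331 sold [LIFO — newest first]: 192 @ $15.65 + 73 @ $16.15 + 66 @ $14.85 = $5,163.85
Ending inventory: 46 @ $13.70 + 396 @ $14.60 + 318 @ $14.85 = $11,134.10
Check: goods available $16,297.95 = COGS $5,163.85 + ending $11,134.10

COGS = $5,163.85; ending inventory = $11,134.10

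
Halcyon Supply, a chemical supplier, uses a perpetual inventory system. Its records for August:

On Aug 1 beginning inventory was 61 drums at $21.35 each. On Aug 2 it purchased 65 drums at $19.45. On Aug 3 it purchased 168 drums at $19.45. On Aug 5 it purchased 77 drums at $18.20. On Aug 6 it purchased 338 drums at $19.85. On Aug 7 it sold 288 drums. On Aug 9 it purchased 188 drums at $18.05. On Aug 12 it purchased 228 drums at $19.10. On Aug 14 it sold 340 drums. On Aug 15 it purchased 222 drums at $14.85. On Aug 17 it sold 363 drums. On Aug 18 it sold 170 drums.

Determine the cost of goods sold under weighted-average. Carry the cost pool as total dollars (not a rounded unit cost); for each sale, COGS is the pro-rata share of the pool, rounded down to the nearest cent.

After Aug 1: 61 on hand, pool $1,302.35 (≈ $21.3500 each)
After Aug 2: 126 on hand, pool $2,566.60 (≈ $20.3698 each)
After Aug 3: 294 on hand, pool $5,834.20 (≈ $19.8442 each)
After Aug 5: 371 on hand, pool $7,235.60 (≈ $19.5030 each)
After Aug 6: 709 on hand, pool $13,944.90 (≈ $19.6684 each)
Aug 7, sell 288: 288/709 × $13,944.90 → $5,664.50
After Aug 9: 609 on hand, pool $11,673.80 (≈ $19.1688 each)
After Aug 12: 837 on hand, pool $16,028.60 (≈ $19.1501 each)
Aug 14, sell 340: 340/837 × $16,028.60 → $6,511.02
After Aug 15: 719 on hand, pool $12,814.28 (≈ $17.8224 each)
Aug 17, sell 363: 363/719 × $12,814.28 → $6,469.51
Aug 18, sell 170: 170/356 × $6,344.77 → $3,029.80
Total COGS = $5,664.50 + $6,511.02 + $6,469.51 + $3,029.80 = $21,674.83
Ending inventory (cost pool remaining) = $3,314.97

COGS = $21,674.83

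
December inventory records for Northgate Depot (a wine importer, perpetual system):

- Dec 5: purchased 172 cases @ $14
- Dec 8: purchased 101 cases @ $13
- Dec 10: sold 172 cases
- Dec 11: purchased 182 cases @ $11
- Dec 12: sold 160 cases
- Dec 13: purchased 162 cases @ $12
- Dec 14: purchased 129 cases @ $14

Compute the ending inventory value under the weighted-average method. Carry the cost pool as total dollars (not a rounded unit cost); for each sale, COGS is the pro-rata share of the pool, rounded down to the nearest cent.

After Dec 5: 172 on hand, pool $2,408.00 (≈ $14.0000 each)
After Dec 8: 273 on hand, pool $3,721.00 (≈ $13.6300 each)
Dec 10, sell 172: 172/273 × $3,721.00 → $2,344.36
After Dec 11: 283 on hand, pool $3,378.64 (≈ $11.9387 each)
Dec 12, sell 160: 160/283 × $3,378.64 → $1,910.18
After Dec 13: 285 on hand, pool $3,412.46 (≈ $11.9735 each)
After Dec 14: 414 on hand, pool $5,218.46 (≈ $12.6050 each)
Total COGS = $2,344.36 + $1,910.18 = $4,254.54
Ending inventory (cost pool remaining) = $5,218.46
Check: goods available $9,473.00 = COGS $4,254.54 + ending $5,218.46

Ending inventory = $5,218.46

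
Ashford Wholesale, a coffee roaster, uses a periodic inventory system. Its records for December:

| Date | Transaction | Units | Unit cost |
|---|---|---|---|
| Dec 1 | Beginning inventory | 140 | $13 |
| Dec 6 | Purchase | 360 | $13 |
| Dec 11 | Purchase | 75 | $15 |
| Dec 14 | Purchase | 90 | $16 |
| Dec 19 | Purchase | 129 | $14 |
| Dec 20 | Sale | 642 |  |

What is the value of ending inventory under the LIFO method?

Dec 20, 642 sold [LIFO — newest first]: 129 @ $14 + 90 @ $16 + 75 @ $15 + 348 @ $13 = $8,895
Ending inventory: 140 @ $13 + 12 @ $13 = $1,976
Check: goods available $10,871 = COGS $8,895 + ending $1,976

Ending inventory = $1,976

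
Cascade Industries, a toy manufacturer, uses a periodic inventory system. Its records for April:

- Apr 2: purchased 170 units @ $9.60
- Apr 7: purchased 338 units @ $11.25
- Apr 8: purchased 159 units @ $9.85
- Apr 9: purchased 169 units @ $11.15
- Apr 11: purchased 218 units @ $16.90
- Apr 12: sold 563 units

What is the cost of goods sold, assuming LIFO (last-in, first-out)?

Apr 12, 563 sold [LIFO — newest first]: 218 @ $16.90 + 169 @ $11.15 + 159 @ $9.85 + 17 @ $11.25 = $7,325.95
Ending inventory: 170 @ $9.60 + 321 @ $11.25 = $5,243.25

COGS = $7,325.95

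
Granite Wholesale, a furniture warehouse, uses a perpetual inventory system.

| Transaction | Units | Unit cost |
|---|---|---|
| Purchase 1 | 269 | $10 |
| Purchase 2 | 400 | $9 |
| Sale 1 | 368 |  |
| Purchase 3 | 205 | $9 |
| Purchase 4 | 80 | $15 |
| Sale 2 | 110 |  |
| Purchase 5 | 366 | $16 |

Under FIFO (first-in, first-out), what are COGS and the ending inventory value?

COGS = $4,571; ending inventory = $10,620

Sale 1 (368) [FIFO — oldest first]: 269 @ $10 + 99 @ $9 = $3,581
Sale 2 (110) [FIFO — oldest first]: 110 @ $9 = $990
Total COGS = $3,581 + $990 = $4,571
Ending inventory: 191 @ $9 + 205 @ $9 + 80 @ $15 + 366 @ $16 = $10,620
Check: goods available $15,191 = COGS $4,571 + ending $10,620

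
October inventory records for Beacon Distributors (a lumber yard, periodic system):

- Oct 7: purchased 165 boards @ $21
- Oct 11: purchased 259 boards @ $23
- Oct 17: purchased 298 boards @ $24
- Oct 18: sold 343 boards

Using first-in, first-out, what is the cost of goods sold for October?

COGS = $7,559

Oct 18, 343 sold [FIFO — oldest first]: 165 @ $21 + 178 @ $23 = $7,559
Ending inventory: 81 @ $23 + 298 @ $24 = $9,015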